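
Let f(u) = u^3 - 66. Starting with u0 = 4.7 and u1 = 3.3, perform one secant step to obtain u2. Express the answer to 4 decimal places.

f(4.7) = 37.823000, f(3.3) = -30.063000
u2 = 3.300000 − (-30.063000)·(3.300000 − 4.700000) / (-30.063000 − 37.823000) = 3.300000 − (42.088200)/(-67.886000) = 3.919984

3.9200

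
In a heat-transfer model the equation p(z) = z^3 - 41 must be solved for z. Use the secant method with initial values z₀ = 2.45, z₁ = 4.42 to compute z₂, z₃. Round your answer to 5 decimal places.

3.17300, 3.38053

p(2.45) = -26.2938750, p(4.42) = 45.3508880
z₂ = 4.4200000 − 45.3508880·(4.4200000 − 2.4500000) / (45.3508880 − (-26.2938750)) = 4.4200000 − (89.3412494)/(71.6447630) = 3.1729968
p(3.1729968) = -9.0545582
z₃ = 3.1729968 − (-9.0545582)·(3.1729968 − 4.4200000) / (-9.0545582 − 45.3508880) = 3.1729968 − (11.2910631)/(-54.4054462) = 3.3805323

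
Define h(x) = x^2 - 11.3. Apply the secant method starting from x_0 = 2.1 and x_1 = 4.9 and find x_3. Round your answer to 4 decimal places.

h(2.1) = -6.890000, h(4.9) = 12.710000
x_2 = 4.900000 − 12.710000·(4.900000 − 2.100000) / (12.710000 − (-6.890000)) = 4.900000 − (35.588000)/(19.600000) = 3.084286
h(3.084286) = -1.787182
x_3 = 3.084286 − (-1.787182)·(3.084286 − 4.900000) / (-1.787182 − 12.710000) = 3.084286 − (3.245011)/(-14.497182) = 3.308123

3.3081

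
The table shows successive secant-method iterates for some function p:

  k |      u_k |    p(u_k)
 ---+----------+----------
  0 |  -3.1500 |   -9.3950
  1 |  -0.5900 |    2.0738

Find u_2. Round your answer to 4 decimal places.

-1.0529

u_2 = -0.5900 − 2.0738·(-0.5900 − (-3.1500)) / (2.0738 − (-9.3950))
   = -0.5900 − (5.308928)/(11.468800) = -1.052902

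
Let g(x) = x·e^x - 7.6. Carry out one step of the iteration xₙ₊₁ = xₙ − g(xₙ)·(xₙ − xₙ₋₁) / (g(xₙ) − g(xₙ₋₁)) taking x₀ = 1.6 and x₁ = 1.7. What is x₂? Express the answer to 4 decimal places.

g(1.6) = 0.324852, g(1.7) = 1.705711
x₂ = 1.700000 − 1.705711·(1.700000 − 1.600000) / (1.705711 − 0.324852) = 1.700000 − (0.170571)/(1.380859) = 1.576475

1.5765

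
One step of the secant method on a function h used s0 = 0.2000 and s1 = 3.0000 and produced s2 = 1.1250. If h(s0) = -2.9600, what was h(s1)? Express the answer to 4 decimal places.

The secant line through (0.2000, -2.9600) and (3.0000, h(s1)) crosses zero at s2 = 1.1250.
So (0.2000, -2.9600), (3.0000, h(s1)), (1.1250, 0) are collinear:
h(s1) = -2.9600 · (3.0000 − 1.1250) / (0.2000 − 1.1250) = -2.9600 · (1.875000)/(-0.925000) = 6.000000

6.0000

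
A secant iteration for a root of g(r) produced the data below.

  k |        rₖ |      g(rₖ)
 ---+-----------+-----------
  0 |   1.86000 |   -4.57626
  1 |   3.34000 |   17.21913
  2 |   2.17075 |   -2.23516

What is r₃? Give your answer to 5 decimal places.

2.30509

r₃ = 2.17075 − (-2.23516)·(2.17075 − 3.34000) / (-2.23516 − 17.21913)
   = 2.17075 − (2.6134608)/(-19.4542900) = 2.3050885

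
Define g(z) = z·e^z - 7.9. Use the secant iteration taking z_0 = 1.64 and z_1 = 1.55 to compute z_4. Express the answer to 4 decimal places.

1.5981

g(1.64) = 0.554478, g(1.55) = -0.597221
z_2 = 1.550000 − (-0.597221)·(1.550000 − 1.640000) / (-0.597221 − 0.554478) = 1.550000 − (0.053750)/(-1.151699) = 1.596670
g(1.596670) = -0.017932
z_3 = 1.596670 − (-0.017932)·(1.596670 − 1.550000) / (-0.017932 − (-0.597221)) = 1.596670 − (-0.000837)/(0.579290) = 1.598115
g(1.598115) = 0.000605
z_4 = 1.598115 − 0.000605·(1.598115 − 1.596670) / (0.000605 − (-0.017932)) = 1.598115 − (0.000001)/(0.018537) = 1.598068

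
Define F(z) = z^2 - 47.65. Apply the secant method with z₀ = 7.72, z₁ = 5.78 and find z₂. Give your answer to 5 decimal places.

F(7.72) = 11.9484000, F(5.78) = -14.2416000
z₂ = 5.7800000 − (-14.2416000)·(5.7800000 − 7.7200000) / (-14.2416000 − 11.9484000) = 5.7800000 − (27.6287040)/(-26.1900000) = 6.8349333

6.83493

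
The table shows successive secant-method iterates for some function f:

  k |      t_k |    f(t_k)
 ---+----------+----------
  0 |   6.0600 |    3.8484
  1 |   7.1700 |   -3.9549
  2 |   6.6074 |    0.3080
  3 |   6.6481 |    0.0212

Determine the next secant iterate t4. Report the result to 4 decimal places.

t4 = 6.6481 − 0.0212·(6.6481 − 6.6074) / (0.0212 − 0.3080)
   = 6.6481 − (0.000863)/(-0.286800) = 6.651109

6.6511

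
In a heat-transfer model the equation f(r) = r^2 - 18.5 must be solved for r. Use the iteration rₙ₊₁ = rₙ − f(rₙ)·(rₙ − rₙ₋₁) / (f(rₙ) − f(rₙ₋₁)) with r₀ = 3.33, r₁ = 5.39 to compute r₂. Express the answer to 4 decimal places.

f(3.33) = -7.411100, f(5.39) = 10.552100
r₂ = 5.390000 − 10.552100·(5.390000 − 3.330000) / (10.552100 − (-7.411100)) = 5.390000 − (21.737326)/(17.963200) = 4.179897

4.1799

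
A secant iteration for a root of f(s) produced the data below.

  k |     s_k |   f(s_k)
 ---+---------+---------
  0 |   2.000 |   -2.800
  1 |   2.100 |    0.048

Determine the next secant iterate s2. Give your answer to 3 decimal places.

s2 = 2.100 − 0.048·(2.100 − 2.000) / (0.048 − (-2.800))
   = 2.100 − (0.00480)/(2.84800) = 2.09831

2.098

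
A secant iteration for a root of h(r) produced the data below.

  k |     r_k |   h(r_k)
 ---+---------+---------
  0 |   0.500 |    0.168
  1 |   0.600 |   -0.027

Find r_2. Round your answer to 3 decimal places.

r_2 = 0.600 − (-0.027)·(0.600 − 0.500) / (-0.027 − 0.168)
   = 0.600 − (-0.00270)/(-0.19500) = 0.58615

0.586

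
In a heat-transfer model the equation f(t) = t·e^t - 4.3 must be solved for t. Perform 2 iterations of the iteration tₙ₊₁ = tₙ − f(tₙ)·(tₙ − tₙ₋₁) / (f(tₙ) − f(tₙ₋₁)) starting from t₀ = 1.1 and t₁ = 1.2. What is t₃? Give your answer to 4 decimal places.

1.2418

f(1.1) = -0.995417, f(1.2) = -0.315860
t₂ = 1.200000 − (-0.315860)·(1.200000 − 1.100000) / (-0.315860 − (-0.995417)) = 1.200000 − (-0.031586)/(0.679558) = 1.246480
f(1.246480) = 0.035357
t₃ = 1.246480 − 0.035357·(1.246480 − 1.200000) / (0.035357 − (-0.315860)) = 1.246480 − (0.001643)/(0.351217) = 1.241801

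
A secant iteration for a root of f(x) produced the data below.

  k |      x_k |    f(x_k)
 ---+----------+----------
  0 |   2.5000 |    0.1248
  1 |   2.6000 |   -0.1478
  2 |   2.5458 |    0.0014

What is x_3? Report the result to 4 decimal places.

2.5463

x_3 = 2.5458 − 0.0014·(2.5458 − 2.6000) / (0.0014 − (-0.1478))
   = 2.5458 − (-0.000076)/(0.149200) = 2.546309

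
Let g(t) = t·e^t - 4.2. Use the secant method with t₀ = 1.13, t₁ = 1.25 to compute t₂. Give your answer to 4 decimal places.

1.2274

g(1.13) = -0.701908, g(1.25) = 0.162929
t₂ = 1.250000 − 0.162929·(1.250000 − 1.130000) / (0.162929 − (-0.701908)) = 1.250000 − (0.019551)/(0.864837) = 1.227393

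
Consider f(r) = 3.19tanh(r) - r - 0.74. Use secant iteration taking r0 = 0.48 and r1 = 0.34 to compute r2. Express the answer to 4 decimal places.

0.3607

f(0.48) = 0.203517, f(0.34) = -0.035347
r2 = 0.340000 − (-0.035347)·(0.340000 − 0.480000) / (-0.035347 − 0.203517) = 0.340000 − (0.004949)/(-0.238864) = 0.360717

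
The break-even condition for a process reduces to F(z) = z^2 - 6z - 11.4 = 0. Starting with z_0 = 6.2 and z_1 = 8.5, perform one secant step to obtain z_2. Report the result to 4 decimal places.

7.3678

F(6.2) = -10.160000, F(8.5) = 9.850000
z_2 = 8.500000 − 9.850000·(8.500000 − 6.200000) / (9.850000 − (-10.160000)) = 8.500000 − (22.655000)/(20.010000) = 7.367816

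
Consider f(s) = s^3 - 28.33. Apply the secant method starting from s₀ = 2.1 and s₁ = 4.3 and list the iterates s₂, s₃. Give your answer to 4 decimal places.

f(2.1) = -19.069000, f(4.3) = 51.177000
s₂ = 4.300000 − 51.177000·(4.300000 − 2.100000) / (51.177000 − (-19.069000)) = 4.300000 − (112.589400)/(70.246000) = 2.697213
f(2.697213) = -8.707896
s₃ = 2.697213 − (-8.707896)·(2.697213 − 4.300000) / (-8.707896 − 51.177000) = 2.697213 − (13.956906)/(-59.884896) = 2.930275

2.6972, 2.9303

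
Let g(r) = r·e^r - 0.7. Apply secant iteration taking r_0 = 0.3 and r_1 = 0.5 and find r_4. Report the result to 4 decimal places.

0.4475

g(0.3) = -0.295042, g(0.5) = 0.124361
r_2 = 0.500000 − 0.124361·(0.500000 − 0.300000) / (0.124361 − (-0.295042)) = 0.500000 − (0.024872)/(0.419403) = 0.440696
g(0.440696) = -0.015251
r_3 = 0.440696 − (-0.015251)·(0.440696 − 0.500000) / (-0.015251 − 0.124361) = 0.440696 − (0.000904)/(-0.139612) = 0.447175
g(0.447175) = -0.000669
r_4 = 0.447175 − (-0.000669)·(0.447175 − 0.440696) / (-0.000669 − (-0.015251)) = 0.447175 − (-0.000004)/(0.014582) = 0.447472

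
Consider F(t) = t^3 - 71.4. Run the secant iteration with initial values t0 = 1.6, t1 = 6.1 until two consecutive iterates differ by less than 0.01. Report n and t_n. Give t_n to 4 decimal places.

n = 7, t_n = 4.1486

F(1.6) = -67.304000, F(6.1) = 155.581000
t2 = 6.100000 − 155.581000·(4.500000)/(222.885000) = 2.958853;  |Δ| = 3.141147
F(2.958853) = -45.495795
t3 = 2.958853 − (-45.495795)·(-3.141147)/(-201.076795) = 3.669572;  |Δ| = 0.710718
F(3.669572) = -21.986446
t4 = 3.669572 − (-21.986446)·(0.710718)/(23.509349) = 4.334251;  |Δ| = 0.664679
F(4.334251) = 10.022053
t5 = 4.334251 − 10.022053·(0.664679)/(32.008499) = 4.126136;  |Δ| = 0.208115
F(4.126136) = -1.152562
t6 = 4.126136 − (-1.152562)·(-0.208115)/(-11.174615) = 4.147601;  |Δ| = 0.021465
F(4.147601) = -0.050514
t7 = 4.147601 − (-0.050514)·(0.021465)/(1.102048) = 4.148585;  |Δ| = 0.000984
|t7 − t6| = 0.000984 < 0.01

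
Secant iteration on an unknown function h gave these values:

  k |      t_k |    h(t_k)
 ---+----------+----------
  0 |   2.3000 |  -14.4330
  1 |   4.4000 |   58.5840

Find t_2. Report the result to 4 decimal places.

t_2 = 4.4000 − 58.5840·(4.4000 − 2.3000) / (58.5840 − (-14.4330))
   = 4.4000 − (123.026400)/(73.017000) = 2.715099

2.7151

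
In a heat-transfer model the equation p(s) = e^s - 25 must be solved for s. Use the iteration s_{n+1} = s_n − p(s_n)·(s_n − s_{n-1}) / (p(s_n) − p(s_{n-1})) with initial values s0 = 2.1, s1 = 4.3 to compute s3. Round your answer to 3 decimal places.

p(2.1) = -16.83383, p(4.3) = 48.69979
s2 = 4.30000 − 48.69979·(4.30000 − 2.10000) / (48.69979 − (-16.83383)) = 4.30000 − (107.13955)/(65.53362) = 2.66512
p(2.66512) = -10.63031
s3 = 2.66512 − (-10.63031)·(2.66512 − 4.30000) / (-10.63031 − 48.69979) = 2.66512 − (17.37927)/(-59.33011) = 2.95805

2.958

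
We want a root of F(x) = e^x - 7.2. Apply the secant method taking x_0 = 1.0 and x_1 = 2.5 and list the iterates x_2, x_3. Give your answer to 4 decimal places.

1.7103, 1.9085

F(1.0) = -4.481718, F(2.5) = 4.982494
x_2 = 2.500000 − 4.982494·(2.500000 − 1.000000) / (4.982494 − (-4.481718)) = 2.500000 − (7.473741)/(9.464212) = 1.710316
F(1.710316) = -1.669293
x_3 = 1.710316 − (-1.669293)·(1.710316 − 2.500000) / (-1.669293 − 4.982494) = 1.710316 − (1.318215)/(-6.651787) = 1.908490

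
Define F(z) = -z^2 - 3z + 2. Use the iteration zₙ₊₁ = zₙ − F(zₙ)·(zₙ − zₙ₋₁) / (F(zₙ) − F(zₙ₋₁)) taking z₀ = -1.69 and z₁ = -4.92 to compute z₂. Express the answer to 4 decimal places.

F(-1.69) = 4.213900, F(-4.92) = -7.446400
z₂ = -4.920000 − (-7.446400)·(-4.920000 − (-1.690000)) / (-7.446400 − 4.213900) = -4.920000 − (24.051872)/(-11.660300) = -2.857285

-2.8573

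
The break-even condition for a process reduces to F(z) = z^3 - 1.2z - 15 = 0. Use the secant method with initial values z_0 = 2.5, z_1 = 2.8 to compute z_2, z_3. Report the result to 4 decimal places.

2.6194, 2.6276

F(2.5) = -2.375000, F(2.8) = 3.592000
z_2 = 2.800000 − 3.592000·(2.800000 − 2.500000) / (3.592000 − (-2.375000)) = 2.800000 − (1.077600)/(5.967000) = 2.619407
F(2.619407) = -0.170775
z_3 = 2.619407 − (-0.170775)·(2.619407 − 2.800000) / (-0.170775 − 3.592000) = 2.619407 − (0.030841)/(-3.762775) = 2.627603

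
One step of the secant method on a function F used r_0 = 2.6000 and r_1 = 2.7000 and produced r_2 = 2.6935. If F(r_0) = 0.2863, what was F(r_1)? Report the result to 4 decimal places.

The secant line through (2.6000, 0.2863) and (2.7000, F(r_1)) crosses zero at r_2 = 2.6935.
So (2.6000, 0.2863), (2.7000, F(r_1)), (2.6935, 0) are collinear:
F(r_1) = 0.2863 · (2.7000 − 2.6935) / (2.6000 − 2.6935) = 0.2863 · (0.006500)/(-0.093500) = -0.019903

-0.0199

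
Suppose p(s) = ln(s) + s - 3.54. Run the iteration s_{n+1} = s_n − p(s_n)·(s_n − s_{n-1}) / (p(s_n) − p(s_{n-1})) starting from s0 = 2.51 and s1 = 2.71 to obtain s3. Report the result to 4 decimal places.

2.5888

p(2.51) = -0.109717, p(2.71) = 0.166949
s2 = 2.710000 − 0.166949·(2.710000 − 2.510000) / (0.166949 − (-0.109717)) = 2.710000 − (0.033390)/(0.276666) = 2.589314
p(2.589314) = 0.000707
s3 = 2.589314 − 0.000707·(2.589314 − 2.710000) / (0.000707 − 0.166949) = 2.589314 − (-0.000085)/(-0.166242) = 2.588801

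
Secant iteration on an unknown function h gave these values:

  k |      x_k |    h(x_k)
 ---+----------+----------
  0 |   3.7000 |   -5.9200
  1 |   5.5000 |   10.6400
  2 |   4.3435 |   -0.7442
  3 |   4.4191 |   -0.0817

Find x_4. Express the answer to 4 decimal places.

4.4284

x_4 = 4.4191 − (-0.0817)·(4.4191 − 4.3435) / (-0.0817 − (-0.7442))
   = 4.4191 − (-0.006177)/(0.662500) = 4.428423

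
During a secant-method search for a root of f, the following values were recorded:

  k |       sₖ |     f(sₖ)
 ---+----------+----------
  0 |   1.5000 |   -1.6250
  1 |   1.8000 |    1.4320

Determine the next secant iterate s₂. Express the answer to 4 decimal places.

1.6595

s₂ = 1.8000 − 1.4320·(1.8000 − 1.5000) / (1.4320 − (-1.6250))
   = 1.8000 − (0.429600)/(3.057000) = 1.659470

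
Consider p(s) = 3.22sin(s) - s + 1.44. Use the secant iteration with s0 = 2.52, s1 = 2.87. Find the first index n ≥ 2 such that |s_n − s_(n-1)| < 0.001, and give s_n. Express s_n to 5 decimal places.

n = 4, s_n = 2.72955

p(2.52) = 0.7951047, p(2.87) = -0.5661833
s2 = 2.8700000 − (-0.5661833)·(0.3500000)/(-1.3612880) = 2.7244289;  |Δ| = 0.1455711
p(2.7244289) = 0.0202154
s3 = 2.7244289 − 0.0202154·(-0.1455711)/(0.5863987) = 2.7294473;  |Δ| = 0.0050184
p(2.7294473) = 0.0004072
s4 = 2.7294473 − 0.0004072·(0.0050184)/(-0.0198082) = 2.7295505;  |Δ| = 0.0001032
|s4 − s3| = 0.0001032 < 0.001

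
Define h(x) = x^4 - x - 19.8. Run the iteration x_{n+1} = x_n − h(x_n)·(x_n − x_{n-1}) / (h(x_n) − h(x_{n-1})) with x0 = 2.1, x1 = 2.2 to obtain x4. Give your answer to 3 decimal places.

h(2.1) = -2.45190, h(2.2) = 1.42560
x2 = 2.20000 − 1.42560·(2.20000 − 2.10000) / (1.42560 − (-2.45190)) = 2.20000 − (0.14256)/(3.87750) = 2.16323
h(2.16323) = -0.06475
x3 = 2.16323 − (-0.06475)·(2.16323 − 2.20000) / (-0.06475 − 1.42560) = 2.16323 − (0.00238)/(-1.49035) = 2.16483
h(2.16483) = -0.00160
x4 = 2.16483 − (-0.00160)·(2.16483 − 2.16323) / (-0.00160 − (-0.06475)) = 2.16483 − (0.00000)/(0.06315) = 2.16487

2.165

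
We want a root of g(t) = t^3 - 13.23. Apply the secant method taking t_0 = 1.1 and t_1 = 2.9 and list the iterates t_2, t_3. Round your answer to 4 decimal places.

g(1.1) = -11.899000, g(2.9) = 11.159000
t_2 = 2.900000 − 11.159000·(2.900000 − 1.100000) / (11.159000 − (-11.899000)) = 2.900000 − (20.086200)/(23.058000) = 2.028884
g(2.028884) = -4.878366
t_3 = 2.028884 − (-4.878366)·(2.028884 − 2.900000) / (-4.878366 − 11.159000) = 2.028884 − (4.249624)/(-16.037366) = 2.293866

2.0289, 2.2939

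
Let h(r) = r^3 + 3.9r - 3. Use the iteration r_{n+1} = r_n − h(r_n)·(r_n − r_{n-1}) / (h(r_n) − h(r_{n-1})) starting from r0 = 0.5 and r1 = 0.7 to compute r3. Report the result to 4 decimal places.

h(0.5) = -0.925000, h(0.7) = 0.073000
r2 = 0.700000 − 0.073000·(0.700000 − 0.500000) / (0.073000 − (-0.925000)) = 0.700000 − (0.014600)/(0.998000) = 0.685371
h(0.685371) = -0.005113
r3 = 0.685371 − (-0.005113)·(0.685371 − 0.700000) / (-0.005113 − 0.073000) = 0.685371 − (0.000075)/(-0.078113) = 0.686328

0.6863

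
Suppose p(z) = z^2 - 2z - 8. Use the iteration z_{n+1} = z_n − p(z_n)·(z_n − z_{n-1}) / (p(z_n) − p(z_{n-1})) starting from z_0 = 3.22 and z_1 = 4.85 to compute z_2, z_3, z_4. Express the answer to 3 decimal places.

p(3.22) = -4.07160, p(4.85) = 5.82250
z_2 = 4.85000 − 5.82250·(4.85000 − 3.22000) / (5.82250 − (-4.07160)) = 4.85000 − (9.49067)/(9.89410) = 3.89077
p(3.89077) = -0.64342
z_3 = 3.89077 − (-0.64342)·(3.89077 − 4.85000) / (-0.64342 − 5.82250) = 3.89077 − (0.61719)/(-6.46592) = 3.98623
p(3.98623) = -0.08245
z_4 = 3.98623 − (-0.08245)·(3.98623 − 3.89077) / (-0.08245 − (-0.64342)) = 3.98623 − (-0.00787)/(0.56097) = 4.00026

3.891, 3.986, 4.000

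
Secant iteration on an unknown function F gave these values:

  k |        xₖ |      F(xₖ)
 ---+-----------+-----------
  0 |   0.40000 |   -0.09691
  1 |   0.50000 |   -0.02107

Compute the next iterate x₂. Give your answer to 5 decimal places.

0.52778

x₂ = 0.50000 − (-0.02107)·(0.50000 − 0.40000) / (-0.02107 − (-0.09691))
   = 0.50000 − (-0.0021070)/(0.0758400) = 0.5277822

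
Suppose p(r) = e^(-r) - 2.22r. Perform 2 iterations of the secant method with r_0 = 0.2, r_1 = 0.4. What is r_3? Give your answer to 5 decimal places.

p(0.2) = 0.3747308, p(0.4) = -0.2176800
r_2 = 0.4000000 − (-0.2176800)·(0.4000000 − 0.2000000) / (-0.2176800 − 0.3747308) = 0.4000000 − (-0.0435360)/(-0.5924107) = 0.3265105
p(0.3265105) = -0.0034164
r_3 = 0.3265105 − (-0.0034164)·(0.3265105 − 0.4000000) / (-0.0034164 − (-0.2176800)) = 0.3265105 − (0.0002511)/(0.2142636) = 0.3253387

0.32534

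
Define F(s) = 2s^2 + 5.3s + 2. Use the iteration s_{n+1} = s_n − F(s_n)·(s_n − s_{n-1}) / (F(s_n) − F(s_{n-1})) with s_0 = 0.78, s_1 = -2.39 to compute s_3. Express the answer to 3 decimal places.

-2.238

F(0.78) = 7.35080, F(-2.39) = 0.75720
s_2 = -2.39000 − 0.75720·(-2.39000 − 0.78000) / (0.75720 − 7.35080) = -2.39000 − (-2.40032)/(-6.59360) = -2.75404
F(-2.75404) = 2.57305
s_3 = -2.75404 − 2.57305·(-2.75404 − (-2.39000)) / (2.57305 − 0.75720) = -2.75404 − (-0.93669)/(1.81585) = -2.23820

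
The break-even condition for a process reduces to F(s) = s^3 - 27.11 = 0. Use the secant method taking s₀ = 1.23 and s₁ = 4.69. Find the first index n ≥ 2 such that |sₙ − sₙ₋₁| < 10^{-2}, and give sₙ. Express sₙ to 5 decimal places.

n = 7, sₙ = 3.00408

F(1.23) = -25.2491330, F(4.69) = 76.0517090
s₂ = 4.6900000 − 76.0517090·(3.4600000)/(101.3008420) = 2.0924015;  |Δ| = 2.5975985
F(2.0924015) = -17.9491646
s₃ = 2.0924015 − (-17.9491646)·(-2.5975985)/(-94.0008736) = 2.5884046;  |Δ| = 0.4960031
F(2.5884046) = -9.7681076
s₄ = 2.5884046 − (-9.7681076)·(0.4960031)/(8.1810570) = 3.1806278;  |Δ| = 0.5922232
F(3.1806278) = 5.0664801
s₅ = 3.1806278 − 5.0664801·(0.5922232)/(14.8345877) = 2.9783648;  |Δ| = 0.2022629
F(2.9783648) = -0.6899465
s₆ = 2.9783648 − (-0.6899465)·(-0.2022629)/(-5.7564267) = 3.0026074;  |Δ| = 0.0242426
F(3.0026074) = -0.0395385
s₇ = 3.0026074 − (-0.0395385)·(0.0242426)/(0.6504081) = 3.0040811;  |Δ| = 0.0014737
|s₇ − s₆| = 0.0014737 < 10^{-2}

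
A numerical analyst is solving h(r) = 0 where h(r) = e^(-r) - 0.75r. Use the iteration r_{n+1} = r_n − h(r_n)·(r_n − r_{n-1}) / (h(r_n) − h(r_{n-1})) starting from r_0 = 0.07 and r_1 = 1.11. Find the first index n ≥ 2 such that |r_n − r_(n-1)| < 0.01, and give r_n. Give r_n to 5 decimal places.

h(0.07) = 0.8798938, h(1.11) = -0.5029410
r_2 = 1.1100000 − (-0.5029410)·(1.0400000)/(-1.3828349) = 0.7317490;  |Δ| = 0.3782510
h(0.7317490) = -0.0677449
r_3 = 0.7317490 − (-0.0677449)·(-0.3782510)/(0.4351962) = 0.6728685;  |Δ| = 0.0588805
h(0.6728685) = 0.0055915
r_4 = 0.6728685 − 0.0055915·(-0.0588805)/(0.0733363) = 0.6773578;  |Δ| = 0.0044893
|r_4 − r_3| = 0.0044893 < 0.01

n = 4, r_n = 0.67736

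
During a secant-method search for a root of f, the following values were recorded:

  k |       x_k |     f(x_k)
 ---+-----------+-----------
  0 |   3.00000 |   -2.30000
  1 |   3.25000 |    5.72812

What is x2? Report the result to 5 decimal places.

x2 = 3.25000 − 5.72812·(3.25000 − 3.00000) / (5.72812 − (-2.30000))
   = 3.25000 − (1.4320300)/(8.0281200) = 3.0716232

3.07162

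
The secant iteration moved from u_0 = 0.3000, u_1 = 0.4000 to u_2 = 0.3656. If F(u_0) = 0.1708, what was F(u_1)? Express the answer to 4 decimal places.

The secant line through (0.3000, 0.1708) and (0.4000, F(u_1)) crosses zero at u_2 = 0.3656.
So (0.3000, 0.1708), (0.4000, F(u_1)), (0.3656, 0) are collinear:
F(u_1) = 0.1708 · (0.4000 − 0.3656) / (0.3000 − 0.3656) = 0.1708 · (0.034400)/(-0.065600) = -0.089566

-0.0896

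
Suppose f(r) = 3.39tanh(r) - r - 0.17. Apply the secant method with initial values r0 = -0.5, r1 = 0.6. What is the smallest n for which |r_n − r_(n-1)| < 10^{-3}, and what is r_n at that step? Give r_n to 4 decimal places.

n = 5, r_n = 0.0713

f(-0.5) = -1.236577, f(0.6) = 1.050598
r2 = 0.600000 − 1.050598·(1.100000)/(2.287175) = 0.094723;  |Δ| = 0.505277
f(0.094723) = 0.055430
r3 = 0.094723 − 0.055430·(-0.505277)/(-0.995168) = 0.066579;  |Δ| = 0.028144
f(0.066579) = -0.011209
r4 = 0.066579 − (-0.011209)·(-0.028144)/(-0.066639) = 0.071313;  |Δ| = 0.004734
f(0.071313) = 0.000029
r5 = 0.071313 − 0.000029·(0.004734)/(0.011238) = 0.071301;  |Δ| = 0.000012
|r5 − r4| = 0.000012 < 10^{-3}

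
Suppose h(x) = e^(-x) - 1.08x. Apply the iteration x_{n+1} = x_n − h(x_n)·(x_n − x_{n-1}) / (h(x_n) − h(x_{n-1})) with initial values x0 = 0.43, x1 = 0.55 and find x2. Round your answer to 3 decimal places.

0.540

h(0.43) = 0.18611, h(0.55) = -0.01705
x2 = 0.55000 − (-0.01705)·(0.55000 − 0.43000) / (-0.01705 − 0.18611) = 0.55000 − (-0.00205)/(-0.20316) = 0.53993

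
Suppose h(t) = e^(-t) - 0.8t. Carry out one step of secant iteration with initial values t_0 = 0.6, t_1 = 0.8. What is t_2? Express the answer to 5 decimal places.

h(0.6) = 0.0688116, h(0.8) = -0.1906710
t_2 = 0.8000000 − (-0.1906710)·(0.8000000 − 0.6000000) / (-0.1906710 − 0.0688116) = 0.8000000 − (-0.0381342)/(-0.2594827) = 0.6530376

0.65304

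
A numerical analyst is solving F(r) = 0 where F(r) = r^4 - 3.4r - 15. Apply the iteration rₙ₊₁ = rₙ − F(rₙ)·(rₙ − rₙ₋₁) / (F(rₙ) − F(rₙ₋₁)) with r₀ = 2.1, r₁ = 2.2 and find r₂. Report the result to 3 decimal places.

F(2.1) = -2.69190, F(2.2) = 0.94560
r₂ = 2.20000 − 0.94560·(2.20000 − 2.10000) / (0.94560 − (-2.69190)) = 2.20000 − (0.09456)/(3.63750) = 2.17400

2.174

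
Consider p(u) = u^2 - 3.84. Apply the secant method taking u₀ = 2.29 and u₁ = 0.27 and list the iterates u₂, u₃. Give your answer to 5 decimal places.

1.74152, 2.14276

p(2.29) = 1.4041000, p(0.27) = -3.7671000
u₂ = 0.2700000 − (-3.7671000)·(0.2700000 − 2.2900000) / (-3.7671000 − 1.4041000) = 0.2700000 − (7.6095420)/(-5.1712000) = 1.7415234
p(1.7415234) = -0.8070961
u₃ = 1.7415234 − (-0.8070961)·(1.7415234 − 0.2700000) / (-0.8070961 − (-3.7671000)) = 1.7415234 − (-1.1876609)/(2.9600039) = 2.1427597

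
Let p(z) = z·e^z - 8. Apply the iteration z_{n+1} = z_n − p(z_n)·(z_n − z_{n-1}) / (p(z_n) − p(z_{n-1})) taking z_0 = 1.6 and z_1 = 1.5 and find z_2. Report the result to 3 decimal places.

p(1.6) = -0.07515, p(1.5) = -1.27747
z_2 = 1.50000 − (-1.27747)·(1.50000 − 1.60000) / (-1.27747 − (-0.07515)) = 1.50000 − (0.12775)/(-1.20232) = 1.60625

1.606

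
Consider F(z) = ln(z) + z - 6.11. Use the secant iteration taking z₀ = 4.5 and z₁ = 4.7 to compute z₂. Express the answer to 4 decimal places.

4.5870

F(4.5) = -0.105923, F(4.7) = 0.137563
z₂ = 4.700000 − 0.137563·(4.700000 − 4.500000) / (0.137563 − (-0.105923)) = 4.700000 − (0.027513)/(0.243485) = 4.587005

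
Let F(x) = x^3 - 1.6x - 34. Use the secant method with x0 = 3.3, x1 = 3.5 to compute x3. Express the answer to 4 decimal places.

F(3.3) = -3.343000, F(3.5) = 3.275000
x2 = 3.500000 − 3.275000·(3.500000 − 3.300000) / (3.275000 − (-3.343000)) = 3.500000 − (0.655000)/(6.618000) = 3.401028
F(3.401028) = -0.102000
x3 = 3.401028 − (-0.102000)·(3.401028 − 3.500000) / (-0.102000 − 3.275000) = 3.401028 − (0.010095)/(-3.377000) = 3.404017

3.4040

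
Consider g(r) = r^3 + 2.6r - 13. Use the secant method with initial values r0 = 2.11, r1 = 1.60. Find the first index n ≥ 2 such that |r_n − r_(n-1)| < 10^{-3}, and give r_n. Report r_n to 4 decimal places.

g(2.11) = 1.879931, g(1.60) = -4.744000
r2 = 1.600000 − (-4.744000)·(-0.510000)/(-6.623931) = 1.965257;  |Δ| = 0.365257
g(1.965257) = -0.300041
r3 = 1.965257 − (-0.300041)·(0.365257)/(4.443959) = 1.989918;  |Δ| = 0.024661
g(1.989918) = 0.053417
r4 = 1.989918 − 0.053417·(0.024661)/(0.353458) = 1.986191;  |Δ| = 0.003727
g(1.986191) = -0.000464
r5 = 1.986191 − (-0.000464)·(-0.003727)/(-0.053881) = 1.986224;  |Δ| = 0.000032
|r5 − r4| = 0.000032 < 10^{-3}

n = 5, r_n = 1.9862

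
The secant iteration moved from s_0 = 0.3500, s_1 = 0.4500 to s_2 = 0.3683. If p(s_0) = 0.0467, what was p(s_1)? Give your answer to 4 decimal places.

The secant line through (0.3500, 0.0467) and (0.4500, p(s_1)) crosses zero at s_2 = 0.3683.
So (0.3500, 0.0467), (0.4500, p(s_1)), (0.3683, 0) are collinear:
p(s_1) = 0.0467 · (0.4500 − 0.3683) / (0.3500 − 0.3683) = 0.0467 · (0.081700)/(-0.018300) = -0.208491

-0.2085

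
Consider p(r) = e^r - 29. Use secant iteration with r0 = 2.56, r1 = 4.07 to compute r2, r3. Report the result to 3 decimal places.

p(2.56) = -16.06418, p(4.07) = 29.55696
r2 = 4.07000 − 29.55696·(4.07000 − 2.56000) / (29.55696 − (-16.06418)) = 4.07000 − (44.63101)/(45.62115) = 3.09170
p(3.09170) = -6.98546
r3 = 3.09170 − (-6.98546)·(3.09170 − 4.07000) / (-6.98546 − 29.55696) = 3.09170 − (6.83385)/(-36.54242) = 3.27871

3.092, 3.279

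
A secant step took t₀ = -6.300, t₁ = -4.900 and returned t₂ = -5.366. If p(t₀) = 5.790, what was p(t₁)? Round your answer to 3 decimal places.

-2.889

The secant line through (-6.300, 5.790) and (-4.900, p(t₁)) crosses zero at t₂ = -5.366.
So (-6.300, 5.790), (-4.900, p(t₁)), (-5.366, 0) are collinear:
p(t₁) = 5.790 · (-4.900 − (-5.366)) / (-6.300 − (-5.366)) = 5.790 · (0.46600)/(-0.93400) = -2.88880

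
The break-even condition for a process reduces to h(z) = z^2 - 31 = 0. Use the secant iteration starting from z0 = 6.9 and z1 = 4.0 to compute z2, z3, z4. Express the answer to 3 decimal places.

5.376, 5.600, 5.567

h(6.9) = 16.61000, h(4.0) = -15.00000
z2 = 4.00000 − (-15.00000)·(4.00000 − 6.90000) / (-15.00000 − 16.61000) = 4.00000 − (43.50000)/(-31.61000) = 5.37615
h(5.37615) = -2.09705
z3 = 5.37615 − (-2.09705)·(5.37615 − 4.00000) / (-2.09705 − (-15.00000)) = 5.37615 − (-2.88584)/(12.90295) = 5.59980
h(5.59980) = 0.35781
z4 = 5.59980 − 0.35781·(5.59980 − 5.37615) / (0.35781 − (-2.09705)) = 5.59980 − (0.08003)/(2.45485) = 5.56721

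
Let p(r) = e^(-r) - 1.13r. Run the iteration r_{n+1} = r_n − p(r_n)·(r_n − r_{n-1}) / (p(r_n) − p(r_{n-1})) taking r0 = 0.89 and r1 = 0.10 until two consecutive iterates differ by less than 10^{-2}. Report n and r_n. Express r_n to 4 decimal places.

p(0.89) = -0.595044, p(0.10) = 0.791837
r2 = 0.100000 − 0.791837·(-0.790000)/(1.386882) = 0.551049;  |Δ| = 0.451049
p(0.551049) = -0.046340
r3 = 0.551049 − (-0.046340)·(0.451049)/(-0.838178) = 0.526112;  |Δ| = 0.024937
p(0.526112) = -0.003608
r4 = 0.526112 − (-0.003608)·(-0.024937)/(0.042732) = 0.524006;  |Δ| = 0.002106
|r4 − r3| = 0.002106 < 10^{-2}

n = 4, r_n = 0.5240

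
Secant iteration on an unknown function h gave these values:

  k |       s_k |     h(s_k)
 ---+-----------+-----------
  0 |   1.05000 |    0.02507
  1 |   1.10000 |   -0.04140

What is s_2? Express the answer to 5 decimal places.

s_2 = 1.10000 − (-0.04140)·(1.10000 − 1.05000) / (-0.04140 − 0.02507)
   = 1.10000 − (-0.0020700)/(-0.0664700) = 1.0688581

1.06886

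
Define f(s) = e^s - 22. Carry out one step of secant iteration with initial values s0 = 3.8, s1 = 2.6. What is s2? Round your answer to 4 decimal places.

2.9279

f(3.8) = 22.701184, f(2.6) = -8.536262
s2 = 2.600000 − (-8.536262)·(2.600000 − 3.800000) / (-8.536262 − 22.701184) = 2.600000 − (10.243514)/(-31.237446) = 2.927924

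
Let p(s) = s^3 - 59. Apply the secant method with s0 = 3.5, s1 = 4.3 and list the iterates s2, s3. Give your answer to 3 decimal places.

p(3.5) = -16.12500, p(4.3) = 20.50700
s2 = 4.30000 − 20.50700·(4.30000 − 3.50000) / (20.50700 − (-16.12500)) = 4.30000 − (16.40560)/(36.63200) = 3.85215
p(3.85215) = -1.83767
s3 = 3.85215 − (-1.83767)·(3.85215 − 4.30000) / (-1.83767 − 20.50700) = 3.85215 − (0.82300)/(-22.34467) = 3.88898

3.852, 3.889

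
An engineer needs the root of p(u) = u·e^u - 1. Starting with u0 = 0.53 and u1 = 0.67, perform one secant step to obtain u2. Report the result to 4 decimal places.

0.5641

p(0.53) = -0.099566, p(0.67) = 0.309339
u2 = 0.670000 − 0.309339·(0.670000 − 0.530000) / (0.309339 − (-0.099566)) = 0.670000 − (0.043307)/(0.408905) = 0.564089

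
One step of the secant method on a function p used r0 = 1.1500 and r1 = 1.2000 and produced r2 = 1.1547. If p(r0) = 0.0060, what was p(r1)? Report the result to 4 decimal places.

The secant line through (1.1500, 0.0060) and (1.2000, p(r1)) crosses zero at r2 = 1.1547.
So (1.1500, 0.0060), (1.2000, p(r1)), (1.1547, 0) are collinear:
p(r1) = 0.0060 · (1.2000 − 1.1547) / (1.1500 − 1.1547) = 0.0060 · (0.045300)/(-0.004700) = -0.057830

-0.0578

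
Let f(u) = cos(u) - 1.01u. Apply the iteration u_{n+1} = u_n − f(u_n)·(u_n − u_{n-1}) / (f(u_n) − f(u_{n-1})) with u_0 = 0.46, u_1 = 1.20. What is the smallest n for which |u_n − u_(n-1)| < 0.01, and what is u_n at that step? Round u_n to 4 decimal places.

n = 4, u_n = 0.7347

f(0.46) = 0.431452, f(1.20) = -0.849642
u_2 = 1.200000 − (-0.849642)·(0.740000)/(-1.281095) = 0.709220;  |Δ| = 0.490780
f(0.709220) = 0.042557
u_3 = 0.709220 − 0.042557·(-0.490780)/(0.892200) = 0.732630;  |Δ| = 0.023410
f(0.732630) = 0.003461
u_4 = 0.732630 − 0.003461·(0.023410)/(-0.039096) = 0.734703;  |Δ| = 0.002073
|u_4 − u_3| = 0.002073 < 0.01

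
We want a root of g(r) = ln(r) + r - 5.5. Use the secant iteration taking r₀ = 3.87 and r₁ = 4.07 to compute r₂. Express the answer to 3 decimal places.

g(3.87) = -0.27675, g(4.07) = -0.02636
r₂ = 4.07000 − (-0.02636)·(4.07000 − 3.87000) / (-0.02636 − (-0.27675)) = 4.07000 − (-0.00527)/(0.25039) = 4.09105

4.091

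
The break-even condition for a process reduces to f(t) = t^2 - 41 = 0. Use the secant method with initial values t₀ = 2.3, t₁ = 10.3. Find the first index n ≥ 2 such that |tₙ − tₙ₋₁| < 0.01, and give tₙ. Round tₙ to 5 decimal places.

n = 6, tₙ = 6.40312

f(2.3) = -35.7100000, f(10.3) = 65.0900000
t₂ = 10.3000000 − 65.0900000·(8.0000000)/(100.8000000) = 5.1341270;  |Δ| = 5.1658730
f(5.1341270) = -14.6407401
t₃ = 5.1341270 − (-14.6407401)·(-5.1658730)/(-79.7307401) = 6.0827223;  |Δ| = 0.9485953
f(6.0827223) = -4.0004898
t₄ = 6.0827223 − (-4.0004898)·(0.9485953)/(10.6402503) = 6.4393723;  |Δ| = 0.3566500
f(6.4393723) = 0.4655158
t₅ = 6.4393723 − 0.4655158·(0.3566500)/(4.4660056) = 6.4021968;  |Δ| = 0.0371756
f(6.4021968) = -0.0118766
t₆ = 6.4021968 − (-0.0118766)·(-0.0371756)/(-0.4773924) = 6.4031216;  |Δ| = 0.0009249
|t₆ − t₅| = 0.0009249 < 0.01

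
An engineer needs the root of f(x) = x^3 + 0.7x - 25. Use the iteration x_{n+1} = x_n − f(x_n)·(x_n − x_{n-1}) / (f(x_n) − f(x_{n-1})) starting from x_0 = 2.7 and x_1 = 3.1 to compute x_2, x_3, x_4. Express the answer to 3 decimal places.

f(2.7) = -3.42700, f(3.1) = 6.96100
x_2 = 3.10000 − 6.96100·(3.10000 − 2.70000) / (6.96100 − (-3.42700)) = 3.10000 − (2.78440)/(10.38800) = 2.83196
f(2.83196) = -0.30532
x_3 = 2.83196 − (-0.30532)·(2.83196 − 3.10000) / (-0.30532 − 6.96100) = 2.83196 − (0.08184)/(-7.26632) = 2.84322
f(2.84322) = -0.02538
x_4 = 2.84322 − (-0.02538)·(2.84322 − 2.83196) / (-0.02538 − (-0.30532)) = 2.84322 − (-0.00029)/(0.27994) = 2.84424

2.832, 2.843, 2.844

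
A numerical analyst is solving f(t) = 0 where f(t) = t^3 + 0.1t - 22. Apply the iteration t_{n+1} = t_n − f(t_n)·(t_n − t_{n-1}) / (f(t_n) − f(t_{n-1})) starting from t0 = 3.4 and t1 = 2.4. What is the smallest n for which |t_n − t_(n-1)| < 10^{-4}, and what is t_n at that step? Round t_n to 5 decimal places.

n = 6, t_n = 2.79014

f(3.4) = 17.6440000, f(2.4) = -7.9360000
t2 = 2.4000000 − (-7.9360000)·(-1.0000000)/(-25.5800000) = 2.7102424;  |Δ| = 0.3102424
f(2.7102424) = -1.8211242
t3 = 2.7102424 − (-1.8211242)·(0.3102424)/(6.1148758) = 2.8026383;  |Δ| = 0.0923960
f(2.8026383) = 0.2943763
t4 = 2.8026383 − 0.2943763·(0.0923960)/(2.1155004) = 2.7897813;  |Δ| = 0.0128571
f(2.7897813) = -0.0084906
t5 = 2.7897813 − (-0.0084906)·(-0.0128571)/(-0.3028669) = 2.7901417;  |Δ| = 0.0003604
f(2.7901417) = -0.0000378
t6 = 2.7901417 − (-0.0000378)·(0.0003604)/(0.0084529) = 2.7901433;  |Δ| = 0.0000016
|t6 − t5| = 0.0000016 < 10^{-4}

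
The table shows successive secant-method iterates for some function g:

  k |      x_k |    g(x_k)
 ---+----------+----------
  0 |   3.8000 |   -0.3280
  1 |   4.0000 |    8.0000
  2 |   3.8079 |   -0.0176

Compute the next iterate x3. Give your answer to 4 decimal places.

3.8083

x3 = 3.8079 − (-0.0176)·(3.8079 − 4.0000) / (-0.0176 − 8.0000)
   = 3.8079 − (0.003381)/(-8.017600) = 3.808322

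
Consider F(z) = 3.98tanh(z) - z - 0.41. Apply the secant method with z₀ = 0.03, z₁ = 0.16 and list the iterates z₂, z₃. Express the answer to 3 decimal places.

0.139, 0.139

F(0.03) = -0.32064, F(0.16) = 0.06142
z₂ = 0.16000 − 0.06142·(0.16000 − 0.03000) / (0.06142 − (-0.32064)) = 0.16000 − (0.00798)/(0.38206) = 0.13910
F(0.13910) = 0.00098
z₃ = 0.13910 − 0.00098·(0.13910 − 0.16000) / (0.00098 − 0.06142) = 0.13910 − (-0.00002)/(-0.06044) = 0.13876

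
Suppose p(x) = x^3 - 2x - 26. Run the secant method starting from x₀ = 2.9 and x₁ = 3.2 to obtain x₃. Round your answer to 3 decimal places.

3.187

p(2.9) = -7.41100, p(3.2) = 0.36800
x₂ = 3.20000 − 0.36800·(3.20000 − 2.90000) / (0.36800 − (-7.41100)) = 3.20000 − (0.11040)/(7.77900) = 3.18581
p(3.18581) = -0.03767
x₃ = 3.18581 − (-0.03767)·(3.18581 − 3.20000) / (-0.03767 − 0.36800) = 3.18581 − (0.00053)/(-0.40567) = 3.18713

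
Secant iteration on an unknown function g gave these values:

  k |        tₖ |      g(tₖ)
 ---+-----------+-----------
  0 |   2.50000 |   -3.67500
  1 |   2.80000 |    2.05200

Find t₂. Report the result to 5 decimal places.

t₂ = 2.80000 − 2.05200·(2.80000 − 2.50000) / (2.05200 − (-3.67500))
   = 2.80000 − (0.6156000)/(5.7270000) = 2.6925092

2.69251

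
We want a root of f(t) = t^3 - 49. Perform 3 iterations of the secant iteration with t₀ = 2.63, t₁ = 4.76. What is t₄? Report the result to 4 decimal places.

f(2.63) = -30.808553, f(4.76) = 58.850176
t₂ = 4.760000 − 58.850176·(4.760000 − 2.630000) / (58.850176 − (-30.808553)) = 4.760000 − (125.350875)/(89.658729) = 3.361911
f(3.361911) = -11.002181
t₃ = 3.361911 − (-11.002181)·(3.361911 − 4.760000) / (-11.002181 − 58.850176) = 3.361911 − (15.382027)/(-69.852357) = 3.582119
f(3.582119) = -3.035774
t₄ = 3.582119 − (-3.035774)·(3.582119 − 3.361911) / (-3.035774 − (-11.002181)) = 3.582119 − (-0.668501)/(7.966407) = 3.666034

3.6660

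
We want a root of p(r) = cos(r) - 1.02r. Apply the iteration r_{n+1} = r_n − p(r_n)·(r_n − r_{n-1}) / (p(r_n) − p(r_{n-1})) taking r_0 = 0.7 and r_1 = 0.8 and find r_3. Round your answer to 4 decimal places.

p(0.7) = 0.050842, p(0.8) = -0.119293
r_2 = 0.800000 − (-0.119293)·(0.800000 − 0.700000) / (-0.119293 − 0.050842) = 0.800000 − (-0.011929)/(-0.170135) = 0.729883
p(0.729883) = 0.000771
r_3 = 0.729883 − 0.000771·(0.729883 − 0.800000) / (0.000771 − (-0.119293)) = 0.729883 − (-0.000054)/(0.120064) = 0.730334

0.7303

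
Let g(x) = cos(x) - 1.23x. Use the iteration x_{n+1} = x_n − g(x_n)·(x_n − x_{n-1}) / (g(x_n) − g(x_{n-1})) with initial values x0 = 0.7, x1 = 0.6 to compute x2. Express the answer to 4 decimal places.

g(0.7) = -0.096158, g(0.6) = 0.087336
x2 = 0.600000 − 0.087336·(0.600000 − 0.700000) / (0.087336 − (-0.096158)) = 0.600000 − (-0.008734)/(0.183493) = 0.647596

0.6476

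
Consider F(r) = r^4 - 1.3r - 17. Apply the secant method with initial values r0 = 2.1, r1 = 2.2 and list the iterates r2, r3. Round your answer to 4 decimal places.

2.1073, 2.1078

F(2.1) = -0.281900, F(2.2) = 3.565600
r2 = 2.200000 − 3.565600·(2.200000 − 2.100000) / (3.565600 − (-0.281900)) = 2.200000 − (0.356560)/(3.847500) = 2.107327
F(2.107327) = -0.018586
r3 = 2.107327 − (-0.018586)·(2.107327 − 2.200000) / (-0.018586 − 3.565600) = 2.107327 − (0.001722)/(-3.584186) = 2.107807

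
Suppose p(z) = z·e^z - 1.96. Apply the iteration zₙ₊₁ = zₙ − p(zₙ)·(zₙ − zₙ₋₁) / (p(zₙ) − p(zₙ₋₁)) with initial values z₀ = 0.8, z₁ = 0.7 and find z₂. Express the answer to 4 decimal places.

p(0.8) = -0.179567, p(0.7) = -0.550373
z₂ = 0.700000 − (-0.550373)·(0.700000 − 0.800000) / (-0.550373 − (-0.179567)) = 0.700000 − (0.055037)/(-0.370806) = 0.848426

0.8484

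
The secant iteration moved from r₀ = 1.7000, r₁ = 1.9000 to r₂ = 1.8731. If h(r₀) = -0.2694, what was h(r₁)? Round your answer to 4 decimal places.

The secant line through (1.7000, -0.2694) and (1.9000, h(r₁)) crosses zero at r₂ = 1.8731.
So (1.7000, -0.2694), (1.9000, h(r₁)), (1.8731, 0) are collinear:
h(r₁) = -0.2694 · (1.9000 − 1.8731) / (1.7000 − 1.8731) = -0.2694 · (0.026900)/(-0.173100) = 0.041865

0.0419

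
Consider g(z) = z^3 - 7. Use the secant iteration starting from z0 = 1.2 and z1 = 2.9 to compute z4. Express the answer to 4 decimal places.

1.9382

g(1.2) = -5.272000, g(2.9) = 17.389000
z2 = 2.900000 − 17.389000·(2.900000 − 1.200000) / (17.389000 − (-5.272000)) = 2.900000 − (29.561300)/(22.661000) = 1.595499
g(1.595499) = -2.938471
z3 = 1.595499 − (-2.938471)·(1.595499 − 2.900000) / (-2.938471 − 17.389000) = 1.595499 − (3.833239)/(-20.327471) = 1.784073
g(1.784073) = -1.321443
z4 = 1.784073 − (-1.321443)·(1.784073 − 1.595499) / (-1.321443 − (-2.938471)) = 1.784073 − (-0.249190)/(1.617029) = 1.938177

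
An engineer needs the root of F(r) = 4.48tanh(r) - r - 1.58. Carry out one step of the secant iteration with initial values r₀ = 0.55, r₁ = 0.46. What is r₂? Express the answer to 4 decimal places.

0.5052

F(0.55) = 0.112331, F(0.46) = -0.113223
r₂ = 0.460000 − (-0.113223)·(0.460000 − 0.550000) / (-0.113223 − 0.112331) = 0.460000 − (0.010190)/(-0.225553) = 0.505178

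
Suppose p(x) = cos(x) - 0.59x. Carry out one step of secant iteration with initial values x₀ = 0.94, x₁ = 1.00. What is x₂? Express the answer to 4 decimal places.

p(0.94) = 0.035188, p(1.00) = -0.049698
x₂ = 1.000000 − (-0.049698)·(1.000000 − 0.940000) / (-0.049698 − 0.035188) = 1.000000 − (-0.002982)/(-0.084886) = 0.964872

0.9649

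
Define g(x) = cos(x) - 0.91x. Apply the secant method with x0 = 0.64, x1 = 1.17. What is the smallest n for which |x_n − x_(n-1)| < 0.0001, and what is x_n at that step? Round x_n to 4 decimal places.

n = 5, x_n = 0.7807

g(0.64) = 0.219696, g(1.17) = -0.674548
x2 = 1.170000 − (-0.674548)·(0.530000)/(-0.894244) = 0.770209;  |Δ| = 0.399791
g(0.770209) = 0.016875
x3 = 0.770209 − 0.016875·(-0.399791)/(0.691423) = 0.779966;  |Δ| = 0.009757
g(0.779966) = 0.001168
x4 = 0.779966 − 0.001168·(0.009757)/(-0.015707) = 0.780692;  |Δ| = 0.000725
g(0.780692) = -0.000003
x5 = 0.780692 − (-0.000003)·(0.000725)/(-0.001171) = 0.780690;  |Δ| = 0.000002
|x5 − x4| = 0.000002 < 0.0001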